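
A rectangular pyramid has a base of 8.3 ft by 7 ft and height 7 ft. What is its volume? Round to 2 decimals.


Shape: rectangular pyramid
Base: 8.3 ft x 7 ft, Height h = 7 ft
Formula: V = (1/3) * base_area * h
base_area = 8.3 * 7 = 58.1
base_area * h = 58.1 * 7 = 406.7
V = 406.7 / 3
V = 135.57
135.57 ft^3


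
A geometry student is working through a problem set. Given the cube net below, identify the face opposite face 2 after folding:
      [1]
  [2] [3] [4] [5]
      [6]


Net: cross layout. Take square 3 as the base (bottom).
Fold the four squares in the horizontal row up around 3: 2 -> left, 4 -> right, 5 wraps to the top.
Fold 1 and 6 up from 3: 1 -> back, 6 -> front.
Opposite pairs are therefore: (1, 6), (2, 4), (3, 5).
Face 2 is opposite face 4.
face 4


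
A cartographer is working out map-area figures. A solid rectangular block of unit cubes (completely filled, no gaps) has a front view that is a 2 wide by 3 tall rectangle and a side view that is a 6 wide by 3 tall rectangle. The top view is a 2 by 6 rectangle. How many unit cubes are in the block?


Orthographic views of a solid rectangular block:
Front view 2 x 3 -> length = 2, height = 3
Side view 6 x 3 -> width = 6, height = 3 (consistent)
Top view 2 x 6 -> confirms length = 2, width = 6
The block is 2 x 6 x 3.
Total unit cubes = 2 * 6 * 3 = 36
36 unit cubes


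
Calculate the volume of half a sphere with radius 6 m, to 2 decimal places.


Shape: hemisphere (half of a sphere)
Radius r = 6 m
Formula: V = (1/2) * (4/3) * pi * r^3 = (2/3) * pi * r^3
r^3 = 216
(2/3) * 216 = 144
V = 144 * pi
V = 452.39
452.39 m^3


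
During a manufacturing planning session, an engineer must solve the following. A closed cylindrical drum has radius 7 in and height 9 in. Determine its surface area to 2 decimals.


Shape: closed cylinder
Radius r = 7 in, Height h = 9 in
Formula: SA = 2*pi*r^2 + 2*pi*r*h = 2*pi*r*(r + h)
r + h = 16
2 * r * (r + h) = 2 * 7 * 16 = 224
SA = 224 * pi
SA = 703.72
703.72 in^2


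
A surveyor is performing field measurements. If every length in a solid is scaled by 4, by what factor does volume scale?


Linear scale factor k = 4
Rule: under a linear scaling by k, volumes scale by k^3.
k^3 = 4 * 4 * 4
k^3 = 16 * 4
k^3 = 64
Volume scales by a factor of 64.
64 (dimensionless)


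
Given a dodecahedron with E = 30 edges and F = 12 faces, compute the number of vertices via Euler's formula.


Polyhedron: dodecahedron
Euler's formula for convex polyhedra: V - E + F = 2
Given: E = 30 edges and F = 12 faces
Solve for V:
V = 2 + E - F = 2 + 30 - 12 = 20
20 vertices


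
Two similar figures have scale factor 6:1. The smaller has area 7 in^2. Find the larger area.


Linear scale factor k = 6
Original area = 7 in^2
Rule: under a linear scaling by k, areas scale by k^2.
k^2 = 6^2 = 36
New area = 7 * 36
New area = 252
252 in^2


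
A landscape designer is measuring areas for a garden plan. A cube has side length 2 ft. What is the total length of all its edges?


Shape: cube
Side s = 2 ft
A cube has 12 edges, all equal.
Formula: total edge length = 12 * s
Total = 12 * 2
Total = 24
24 ft


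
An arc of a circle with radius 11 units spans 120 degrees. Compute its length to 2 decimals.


Shape: circular arc
Radius r = 11 units, Angle = 120 degrees
Formula: L = (angle/360) * 2 * pi * r
2 * pi * r = 22 * pi
L = (120/360) * 22 * pi
L = 7.333333 * pi
L = 23.04
23.04 units


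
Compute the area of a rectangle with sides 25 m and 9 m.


Shape: rectangle
Length l = 25 m, Width w = 9 m
Formula: A = l * w
A = 25 * 9
A = 225
225 m^2


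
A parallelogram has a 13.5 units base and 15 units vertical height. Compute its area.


Shape: parallelogram
Base b = 13.5 units, Height h = 15 units
Formula: A = b * h
A = 13.5 * 15
A = 202.5
202.5 units^2


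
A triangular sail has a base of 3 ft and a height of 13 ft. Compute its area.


Shape: triangle
Base b = 3 ft, Height h = 13 ft
Formula: A = (1/2) * b * h
A = 0.5 * 3 * 13
A = 0.5 * 39
A = 19.5
19.5 ft^2


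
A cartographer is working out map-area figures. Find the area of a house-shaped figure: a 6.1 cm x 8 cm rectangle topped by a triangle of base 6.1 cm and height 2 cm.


Composite shape: rectangle + triangle
Rectangle area = 6.1 * 8 = 48.8
Triangle area = 0.5 * 6.1 * 2 = 6.1
Total = 48.8 + 6.1
Total = 54.9
54.9 cm^2


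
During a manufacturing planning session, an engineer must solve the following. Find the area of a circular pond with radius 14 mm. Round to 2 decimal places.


Shape: circle
Radius r = 14 mm
Formula: A = pi * r^2
r^2 = 14^2 = 196
A = pi * 196
A = 615.75
615.75 mm^2


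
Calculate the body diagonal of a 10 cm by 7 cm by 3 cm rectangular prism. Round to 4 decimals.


Shape: rectangular box (space diagonal)
l = 10 cm, w = 7 cm, h = 3 cm
Visualize: the diagonal of the base, then a right triangle with that diagonal and the height.
Formula: d = sqrt(l^2 + w^2 + h^2)
l^2 + w^2 + h^2 = 100 + 49 + 9 = 158
d = sqrt(158)
d = 12.5698
12.5698 cm


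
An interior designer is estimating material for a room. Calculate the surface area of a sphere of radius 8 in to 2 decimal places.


Shape: sphere
Radius r = 8 in
Formula: SA = 4 * pi * r^2
r^2 = 64
SA = 4 * pi * 64
SA = 256 * pi
SA = 804.25
804.25 in^2


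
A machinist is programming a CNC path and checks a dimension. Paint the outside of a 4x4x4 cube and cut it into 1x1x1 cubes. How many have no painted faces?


Large cube: 4 x 4 x 4, cut into unit cubes.
n = 4, so n - 2 = 2
Unpainted cubes form the interior (n - 2)^3 block.
(n - 2)^3 = 2^3 = 8
8 unit cubes


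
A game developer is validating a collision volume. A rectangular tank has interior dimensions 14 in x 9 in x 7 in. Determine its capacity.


Shape: rectangular prism
l = 14 in, w = 9 in, h = 7 in
Formula: V = l * w * h
V = 14 * 9 * 7
V = 126 * 7
V = 882
882 in^3


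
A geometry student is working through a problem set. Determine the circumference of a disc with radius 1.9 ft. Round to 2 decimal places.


Shape: circle
Radius r = 1.9 ft
Formula: C = 2 * pi * r
C = 2 * pi * 1.9
C = 3.8 * pi
C = 11.94
11.94 ft


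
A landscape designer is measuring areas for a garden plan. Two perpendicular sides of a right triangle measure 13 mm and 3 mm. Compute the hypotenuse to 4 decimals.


Shape: right triangle
Legs a = 13 mm, b = 3 mm
Formula: c = sqrt(a^2 + b^2)
a^2 = 169, b^2 = 9
a^2 + b^2 = 178
c = sqrt(178)
c = 13.3417
13.3417 mm


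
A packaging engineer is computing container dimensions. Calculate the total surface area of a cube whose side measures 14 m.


Shape: cube
Side s = 14 m
A cube has 6 square faces.
Formula: SA = 6 * s^2
s^2 = 196
SA = 6 * 196
SA = 1176
1176 m^2


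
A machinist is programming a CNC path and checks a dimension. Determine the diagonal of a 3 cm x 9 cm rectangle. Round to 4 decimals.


Shape: rectangle (diagonal via Pythagoras)
Sides: 3 cm and 9 cm
Formula: d = sqrt(l^2 + w^2)
l^2 = 9, w^2 = 81
l^2 + w^2 = 90
d = sqrt(90)
d = 9.4868
9.4868 cm


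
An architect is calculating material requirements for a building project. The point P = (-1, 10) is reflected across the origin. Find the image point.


Transformation: reflection
Original point: (-1, 10)
Rule for reflection through the origin: (x, y) -> (-x, -y)
Apply: (-1, 10) -> (1, -10)
(1, -10)


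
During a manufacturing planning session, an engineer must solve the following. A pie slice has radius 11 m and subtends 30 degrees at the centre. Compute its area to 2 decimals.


Shape: circular sector
Radius r = 11 m, Angle = 30 degrees
Formula: A = (angle/360) * pi * r^2
r^2 = 121
Fraction of circle = 30/360
A = (30/360) * pi * 121
A = 10.083333 * pi
A = 31.68
31.68 m^2


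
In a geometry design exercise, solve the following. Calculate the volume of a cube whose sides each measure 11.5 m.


Shape: cube
Side s = 11.5 m
Formula: V = s^3
V = 11.5 * 11.5 * 11.5
V = 132.25 * 11.5
V = 1520.875
1520.875 m^3


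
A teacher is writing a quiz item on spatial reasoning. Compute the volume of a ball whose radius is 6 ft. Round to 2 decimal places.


Shape: sphere
Radius r = 6 ft
Formula: V = (4/3) * pi * r^3
r^3 = 216
(4/3) * 216 = 288
V = 288 * pi
V = 904.78
904.78 ft^3


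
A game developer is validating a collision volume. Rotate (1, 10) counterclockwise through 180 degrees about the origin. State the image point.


Transformation: rotation about the origin
Original point: (1, 10)
Rule for 180 deg: (x, y) -> (-x, -y)
Apply: (1, 10) -> (-1, -10)
(-1, -10)


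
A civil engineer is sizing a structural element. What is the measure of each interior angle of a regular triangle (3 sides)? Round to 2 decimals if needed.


Shape: regular triangle (3 sides)
Formula: interior angle = (n - 2) * 180 / n
(n - 2) = 1
(n - 2) * 180 = 180
angle = 180 / 3
angle = 60
60 degrees


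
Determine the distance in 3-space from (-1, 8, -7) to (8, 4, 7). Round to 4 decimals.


3D distance between two points
P1 = (-1, 8, -7), P2 = (8, 4, 7)
Formula: d = sqrt((x2-x1)^2 + (y2-y1)^2 + (z2-z1)^2)
dx = 8 - -1 = 9
dy = 4 - 8 = -4
dz = 7 - -7 = 14
dx^2 + dy^2 + dz^2 = 81 + 16 + 196 = 293
d = sqrt(293)
d = 17.1172
17.1172 units


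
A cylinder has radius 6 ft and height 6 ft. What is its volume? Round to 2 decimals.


Shape: cylinder
Radius r = 6 ft, Height h = 6 ft
Formula: V = pi * r^2 * h
r^2 = 36
V = pi * 36 * 6
V = 216 * pi
V = 678.58
678.58 ft^3


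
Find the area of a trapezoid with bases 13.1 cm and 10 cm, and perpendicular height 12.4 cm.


Shape: trapezoid
Parallel sides a = 13.1 cm, b = 10 cm; Height h = 12.4 cm
Formula: A = (a + b) * h / 2
a + b = 13.1 + 10 = 23.1
A = 23.1 * 12.4 / 2
A = 286.44 / 2
A = 143.22
143.22 cm^2


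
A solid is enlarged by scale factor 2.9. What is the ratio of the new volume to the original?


Linear scale factor k = 2.9
Rule: under a linear scaling by k, volumes scale by k^3.
k^3 = 2.9 * 2.9 * 2.9
k^3 = 8.41 * 2.9
k^3 = 24.389
Volume scales by a factor of 24.389.
24.389 (dimensionless)


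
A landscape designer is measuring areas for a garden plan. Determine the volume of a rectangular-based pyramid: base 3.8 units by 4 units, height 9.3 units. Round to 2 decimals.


Shape: rectangular pyramid
Base: 3.8 units x 4 units, Height h = 9.3 units
Formula: V = (1/3) * base_area * h
base_area = 3.8 * 4 = 15.2
base_area * h = 15.2 * 9.3 = 141.36
V = 141.36 / 3
V = 47.12
47.12 units^3


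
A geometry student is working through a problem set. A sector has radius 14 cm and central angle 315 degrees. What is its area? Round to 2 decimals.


Shape: circular sector
Radius r = 14 cm, Angle = 315 degrees
Formula: A = (angle/360) * pi * r^2
r^2 = 196
Fraction of circle = 315/360
A = (315/360) * pi * 196
A = 171.5 * pi
A = 538.78
538.78 cm^2


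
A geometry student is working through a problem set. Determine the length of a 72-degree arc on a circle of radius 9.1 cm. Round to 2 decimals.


Shape: circular arc
Radius r = 9.1 cm, Angle = 72 degrees
Formula: L = (angle/360) * 2 * pi * r
2 * pi * r = 18.2 * pi
L = (72/360) * 18.2 * pi
L = 3.64 * pi
L = 11.44
11.44 cm


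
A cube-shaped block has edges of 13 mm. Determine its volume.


Shape: cube
Side s = 13 mm
Formula: V = s^3
V = 13 * 13 * 13
V = 169 * 13
V = 2197
2197 mm^3


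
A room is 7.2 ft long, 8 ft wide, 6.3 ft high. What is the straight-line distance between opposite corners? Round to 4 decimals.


Shape: rectangular box (space diagonal)
l = 7.2 ft, w = 8 ft, h = 6.3 ft
Visualize: the diagonal of the base, then a right triangle with that diagonal and the height.
Formula: d = sqrt(l^2 + w^2 + h^2)
l^2 + w^2 + h^2 = 51.84 + 64 + 39.69 = 155.53
d = sqrt(155.53)
d = 12.4712
12.4712 ft


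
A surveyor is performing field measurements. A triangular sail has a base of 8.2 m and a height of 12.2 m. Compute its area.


Shape: triangle
Base b = 8.2 m, Height h = 12.2 m
Formula: A = (1/2) * b * h
A = 0.5 * 8.2 * 12.2
A = 0.5 * 100.04
A = 50.02
50.02 m^2


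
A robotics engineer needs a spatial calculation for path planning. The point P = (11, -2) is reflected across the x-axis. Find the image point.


Transformation: reflection
Original point: (11, -2)
Rule for reflection over the x-axis: (x, y) -> (x, -y)
Apply: (11, -2) -> (11, 2)
(11, 2)


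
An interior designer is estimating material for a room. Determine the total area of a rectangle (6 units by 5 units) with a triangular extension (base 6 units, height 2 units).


Composite shape: rectangle + triangle
Rectangle area = 6 * 5 = 30
Triangle area = 0.5 * 6 * 2 = 6
Total = 30 + 6
Total = 36
36 units^2


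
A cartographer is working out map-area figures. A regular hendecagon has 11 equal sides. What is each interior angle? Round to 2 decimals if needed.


Shape: regular hendecagon (11 sides)
Formula: interior angle = (n - 2) * 180 / n
(n - 2) = 9
(n - 2) * 180 = 1620
angle = 1620 / 11
angle = 147.27
147.27 degrees


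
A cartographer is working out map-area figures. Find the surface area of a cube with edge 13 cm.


Shape: cube
Side s = 13 cm
A cube has 6 square faces.
Formula: SA = 6 * s^2
s^2 = 169
SA = 6 * 169
SA = 1014
1014 cm^2


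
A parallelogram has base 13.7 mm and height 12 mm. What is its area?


Shape: parallelogram
Base b = 13.7 mm, Height h = 12 mm
Formula: A = b * h
A = 13.7 * 12
A = 164.4
164.4 mm^2


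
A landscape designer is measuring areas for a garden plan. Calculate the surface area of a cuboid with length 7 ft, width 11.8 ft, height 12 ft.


Shape: rectangular prism
l = 7 ft, w = 11.8 ft, h = 12 ft
Formula: SA = 2(lw + lh + wh)
lw = 82.6, lh = 84, wh = 141.6
lw + lh + wh = 308.2
SA = 2 * 308.2
SA = 616.4
616.4 ft^2


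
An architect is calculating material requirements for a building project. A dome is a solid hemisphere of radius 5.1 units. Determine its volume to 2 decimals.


Shape: hemisphere (half of a sphere)
Radius r = 5.1 units
Formula: V = (1/2) * (4/3) * pi * r^3 = (2/3) * pi * r^3
r^3 = 132.651
(2/3) * 132.651 = 88.434
V = 88.434 * pi
V = 277.82
277.82 units^3


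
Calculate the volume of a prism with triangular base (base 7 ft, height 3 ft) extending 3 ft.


Shape: triangular prism
Triangle base = 7 ft, triangle height = 3 ft, prism length L = 3 ft
Formula: V = (1/2 * b * h_tri) * L
Cross-section area = 0.5 * 7 * 3 = 10.5
V = 10.5 * 3
V = 31.5
31.5 ft^3


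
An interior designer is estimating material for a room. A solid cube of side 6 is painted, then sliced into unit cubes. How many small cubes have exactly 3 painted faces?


Large cube: 6 x 6 x 6, cut into unit cubes.
Cubes with 3 painted faces are at the corners. A cube always has 8 corners.
Count = 8
8 unit cubes


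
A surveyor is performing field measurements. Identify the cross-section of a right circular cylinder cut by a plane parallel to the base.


Solid: right circular cylinder
Cutting plane: parallel to the base
Visualize the intersection of the plane with the solid's surface.
The boundary of the cut region is a circle.
circle


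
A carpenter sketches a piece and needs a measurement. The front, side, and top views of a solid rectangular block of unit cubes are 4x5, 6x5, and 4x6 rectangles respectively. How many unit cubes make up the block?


Orthographic views of a solid rectangular block:
Front view 4 x 5 -> length = 4, height = 5
Side view 6 x 5 -> width = 6, height = 5 (consistent)
Top view 4 x 6 -> confirms length = 4, width = 6
The block is 4 x 6 x 5.
Total unit cubes = 4 * 6 * 5 = 120
120 unit cubes


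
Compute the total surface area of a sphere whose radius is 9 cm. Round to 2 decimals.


Shape: sphere
Radius r = 9 cm
Formula: SA = 4 * pi * r^2
r^2 = 81
SA = 4 * pi * 81
SA = 324 * pi
SA = 1017.88
1017.88 cm^2


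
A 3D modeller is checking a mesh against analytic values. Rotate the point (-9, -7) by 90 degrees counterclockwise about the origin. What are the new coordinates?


Transformation: rotation about the origin
Original point: (-9, -7)
Rule for 90 deg counterclockwise: (x, y) -> (-y, x)
Apply: (-9, -7) -> (7, -9)
(7, -9)


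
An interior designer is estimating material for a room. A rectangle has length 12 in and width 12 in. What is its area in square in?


Shape: rectangle
Length l = 12 in, Width w = 12 in
Formula: A = l * w
A = 12 * 12
A = 144
144 in^2


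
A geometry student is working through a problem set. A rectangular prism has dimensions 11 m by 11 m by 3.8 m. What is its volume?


Shape: rectangular prism
l = 11 m, w = 11 m, h = 3.8 m
Formula: V = l * w * h
V = 11 * 11 * 3.8
V = 121 * 3.8
V = 459.8
459.8 m^3


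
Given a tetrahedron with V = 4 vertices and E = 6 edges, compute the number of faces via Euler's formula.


Polyhedron: tetrahedron
Euler's formula for convex polyhedra: V - E + F = 2
Given: V = 4 vertices and E = 6 edges
Solve for F:
F = 2 + E - V = 2 + 6 - 4 = 4
4 faces


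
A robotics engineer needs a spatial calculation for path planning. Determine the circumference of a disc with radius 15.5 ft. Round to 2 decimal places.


Shape: circle
Radius r = 15.5 ft
Formula: C = 2 * pi * r
C = 2 * pi * 15.5
C = 31 * pi
C = 97.39
97.39 ft


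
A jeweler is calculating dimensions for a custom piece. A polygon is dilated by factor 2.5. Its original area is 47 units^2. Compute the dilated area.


Linear scale factor k = 2.5
Original area = 47 units^2
Rule: under a linear scaling by k, areas scale by k^2.
k^2 = 2.5^2 = 6.25
New area = 47 * 6.25
New area = 293.75
293.75 units^2


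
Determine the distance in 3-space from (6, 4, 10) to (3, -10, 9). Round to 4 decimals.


3D distance between two points
P1 = (6, 4, 10), P2 = (3, -10, 9)
Formula: d = sqrt((x2-x1)^2 + (y2-y1)^2 + (z2-z1)^2)
dx = 3 - 6 = -3
dy = -10 - 4 = -14
dz = 9 - 10 = -1
dx^2 + dy^2 + dz^2 = 9 + 196 + 1 = 206
d = sqrt(206)
d = 14.3527
14.3527 units


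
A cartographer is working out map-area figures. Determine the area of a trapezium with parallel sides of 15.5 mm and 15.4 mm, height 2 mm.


Shape: trapezoid
Parallel sides a = 15.5 mm, b = 15.4 mm; Height h = 2 mm
Formula: A = (a + b) * h / 2
a + b = 15.5 + 15.4 = 30.9
A = 30.9 * 2 / 2
A = 61.8 / 2
A = 30.9
30.9 mm^2


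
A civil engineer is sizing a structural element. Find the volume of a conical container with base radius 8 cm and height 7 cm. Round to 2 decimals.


Shape: cone
Radius r = 8 cm, Height h = 7 cm
Formula: V = (1/3) * pi * r^2 * h
r^2 = 64
pi * r^2 * h = pi * 64 * 7 = 448 * pi
V = 448 * pi / 3
V = 469.14
469.14 cm^3


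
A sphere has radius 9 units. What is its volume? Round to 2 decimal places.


Shape: sphere
Radius r = 9 units
Formula: V = (4/3) * pi * r^3
r^3 = 729
(4/3) * 729 = 972
V = 972 * pi
V = 3053.63
3053.63 units^3


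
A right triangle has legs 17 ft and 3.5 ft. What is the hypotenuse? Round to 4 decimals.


Shape: right triangle
Legs a = 17 ft, b = 3.5 ft
Formula: c = sqrt(a^2 + b^2)
a^2 = 289, b^2 = 12.25
a^2 + b^2 = 301.25
c = sqrt(301.25)
c = 17.3566
17.3566 ft


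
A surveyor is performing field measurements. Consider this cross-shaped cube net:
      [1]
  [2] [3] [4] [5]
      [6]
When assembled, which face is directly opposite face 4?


Net: cross layout. Take square 3 as the base (bottom).
Fold the four squares in the horizontal row up around 3: 2 -> left, 4 -> right, 5 wraps to the top.
Fold 1 and 6 up from 3: 1 -> back, 6 -> front.
Opposite pairs are therefore: (1, 6), (2, 4), (3, 5).
Face 4 is opposite face 2.
face 2


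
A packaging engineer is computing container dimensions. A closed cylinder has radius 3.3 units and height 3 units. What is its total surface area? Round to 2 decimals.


Shape: closed cylinder
Radius r = 3.3 units, Height h = 3 units
Formula: SA = 2*pi*r^2 + 2*pi*r*h = 2*pi*r*(r + h)
r + h = 6.3
2 * r * (r + h) = 2 * 3.3 * 6.3 = 41.58
SA = 41.58 * pi
SA = 130.63
130.63 units^2


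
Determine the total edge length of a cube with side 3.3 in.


Shape: cube
Side s = 3.3 in
A cube has 12 edges, all equal.
Formula: total edge length = 12 * s
Total = 12 * 3.3
Total = 39.6
39.6 in


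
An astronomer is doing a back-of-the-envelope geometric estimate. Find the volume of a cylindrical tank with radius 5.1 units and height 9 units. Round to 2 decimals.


Shape: cylinder
Radius r = 5.1 units, Height h = 9 units
Formula: V = pi * r^2 * h
r^2 = 26.01
V = pi * 26.01 * 9
V = 234.09 * pi
V = 735.42
735.42 units^3


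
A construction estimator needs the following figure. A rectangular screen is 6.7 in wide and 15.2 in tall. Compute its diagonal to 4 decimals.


Shape: rectangle (diagonal via Pythagoras)
Sides: 6.7 in and 15.2 in
Formula: d = sqrt(l^2 + w^2)
l^2 = 44.89, w^2 = 231.04
l^2 + w^2 = 275.93
d = sqrt(275.93)
d = 16.6111
16.6111 in


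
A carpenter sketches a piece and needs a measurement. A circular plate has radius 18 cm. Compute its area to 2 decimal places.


Shape: circle
Radius r = 18 cm
Formula: A = pi * r^2
r^2 = 18^2 = 324
A = pi * 324
A = 1017.88
1017.88 cm^2


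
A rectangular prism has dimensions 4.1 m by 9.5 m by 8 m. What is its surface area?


Shape: rectangular prism
l = 4.1 m, w = 9.5 m, h = 8 m
Formula: SA = 2(lw + lh + wh)
lw = 38.95, lh = 32.8, wh = 76
lw + lh + wh = 147.75
SA = 2 * 147.75
SA = 295.5
295.5 m^2


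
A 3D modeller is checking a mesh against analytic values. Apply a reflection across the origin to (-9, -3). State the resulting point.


Transformation: reflection
Original point: (-9, -3)
Rule for reflection through the origin: (x, y) -> (-x, -y)
Apply: (-9, -3) -> (9, 3)
(9, 3)


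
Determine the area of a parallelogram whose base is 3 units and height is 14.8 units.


Shape: parallelogram
Base b = 3 units, Height h = 14.8 units
Formula: A = b * h
A = 3 * 14.8
A = 44.4
44.4 units^2


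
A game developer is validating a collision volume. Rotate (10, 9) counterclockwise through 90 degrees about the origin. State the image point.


Transformation: rotation about the origin
Original point: (10, 9)
Rule for 90 deg counterclockwise: (x, y) -> (-y, x)
Apply: (10, 9) -> (-9, 10)
(-9, 10)


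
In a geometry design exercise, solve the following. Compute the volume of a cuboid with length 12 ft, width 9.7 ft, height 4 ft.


Shape: rectangular prism
l = 12 ft, w = 9.7 ft, h = 4 ft
Formula: V = l * w * h
V = 12 * 9.7 * 4
V = 116.4 * 4
V = 465.6
465.6 ft^3


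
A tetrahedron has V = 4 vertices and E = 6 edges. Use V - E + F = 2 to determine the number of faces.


Polyhedron: tetrahedron
Euler's formula for convex polyhedra: V - E + F = 2
Given: V = 4 vertices and E = 6 edges
Solve for F:
F = 2 + E - V = 2 + 6 - 4 = 4
4 faces


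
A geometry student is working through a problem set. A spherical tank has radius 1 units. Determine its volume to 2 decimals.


Shape: sphere
Radius r = 1 units
Formula: V = (4/3) * pi * r^3
r^3 = 1
(4/3) * 1 = 1.333333
V = 1.333333 * pi
V = 4.19
4.19 units^3


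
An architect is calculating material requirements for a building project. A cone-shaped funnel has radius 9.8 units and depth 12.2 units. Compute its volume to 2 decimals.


Shape: cone
Radius r = 9.8 units, Height h = 12.2 units
Formula: V = (1/3) * pi * r^2 * h
r^2 = 96.04
pi * r^2 * h = pi * 96.04 * 12.2 = 1171.688 * pi
V = 1171.688 * pi / 3
V = 1226.99
1226.99 units^3


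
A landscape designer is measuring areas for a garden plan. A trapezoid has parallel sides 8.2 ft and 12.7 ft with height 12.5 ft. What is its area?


Shape: trapezoid
Parallel sides a = 8.2 ft, b = 12.7 ft; Height h = 12.5 ft
Formula: A = (a + b) * h / 2
a + b = 8.2 + 12.7 = 20.9
A = 20.9 * 12.5 / 2
A = 261.25 / 2
A = 130.625
130.625 ft^2


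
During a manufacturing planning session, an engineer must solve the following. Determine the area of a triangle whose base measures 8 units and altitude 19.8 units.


Shape: triangle
Base b = 8 units, Height h = 19.8 units
Formula: A = (1/2) * b * h
A = 0.5 * 8 * 19.8
A = 0.5 * 158.4
A = 79.2
79.2 units^2


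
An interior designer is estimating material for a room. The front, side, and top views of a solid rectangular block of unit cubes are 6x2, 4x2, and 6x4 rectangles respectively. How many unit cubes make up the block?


Orthographic views of a solid rectangular block:
Front view 6 x 2 -> length = 6, height = 2
Side view 4 x 2 -> width = 4, height = 2 (consistent)
Top view 6 x 4 -> confirms length = 6, width = 4
The block is 6 x 4 x 2.
Total unit cubes = 6 * 4 * 2 = 48
48 unit cubes


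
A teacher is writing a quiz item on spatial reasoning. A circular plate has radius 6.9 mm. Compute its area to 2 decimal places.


Shape: circle
Radius r = 6.9 mm
Formula: A = pi * r^2
r^2 = 6.9^2 = 47.61
A = pi * 47.61
A = 149.57
149.57 mm^2


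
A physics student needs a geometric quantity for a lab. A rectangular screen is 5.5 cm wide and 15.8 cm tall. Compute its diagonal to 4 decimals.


Shape: rectangle (diagonal via Pythagoras)
Sides: 5.5 cm and 15.8 cm
Formula: d = sqrt(l^2 + w^2)
l^2 = 30.25, w^2 = 249.64
l^2 + w^2 = 279.89
d = sqrt(279.89)
d = 16.7299
16.7299 cm


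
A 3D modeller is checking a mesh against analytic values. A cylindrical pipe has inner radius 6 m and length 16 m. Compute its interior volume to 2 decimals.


Shape: cylinder
Radius r = 6 m, Height h = 16 m
Formula: V = pi * r^2 * h
r^2 = 36
V = pi * 36 * 16
V = 576 * pi
V = 1809.56
1809.56 m^3


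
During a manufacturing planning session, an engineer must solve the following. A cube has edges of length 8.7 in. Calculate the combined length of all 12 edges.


Shape: cube
Side s = 8.7 in
A cube has 12 edges, all equal.
Formula: total edge length = 12 * s
Total = 12 * 8.7
Total = 104.4
104.4 in


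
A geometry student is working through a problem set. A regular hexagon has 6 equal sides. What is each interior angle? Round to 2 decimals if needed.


Shape: regular hexagon (6 sides)
Formula: interior angle = (n - 2) * 180 / n
(n - 2) = 4
(n - 2) * 180 = 720
angle = 720 / 6
angle = 120
120 degrees


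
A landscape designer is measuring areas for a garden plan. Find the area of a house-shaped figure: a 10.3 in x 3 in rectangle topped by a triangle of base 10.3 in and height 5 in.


Composite shape: rectangle + triangle
Rectangle area = 10.3 * 3 = 30.9
Triangle area = 0.5 * 10.3 * 5 = 25.75
Total = 30.9 + 25.75
Total = 56.65
56.65 in^2


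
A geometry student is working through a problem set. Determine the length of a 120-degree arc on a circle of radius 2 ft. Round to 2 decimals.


Shape: circular arc
Radius r = 2 ft, Angle = 120 degrees
Formula: L = (angle/360) * 2 * pi * r
2 * pi * r = 4 * pi
L = (120/360) * 4 * pi
L = 1.333333 * pi
L = 4.19
4.19 ft


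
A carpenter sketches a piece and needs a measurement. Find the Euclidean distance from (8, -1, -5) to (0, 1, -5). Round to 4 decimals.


3D distance between two points
P1 = (8, -1, -5), P2 = (0, 1, -5)
Formula: d = sqrt((x2-x1)^2 + (y2-y1)^2 + (z2-z1)^2)
dx = 0 - 8 = -8
dy = 1 - -1 = 2
dz = -5 - -5 = 0
dx^2 + dy^2 + dz^2 = 64 + 4 + 0 = 68
d = sqrt(68)
d = 8.2462
8.2462 units


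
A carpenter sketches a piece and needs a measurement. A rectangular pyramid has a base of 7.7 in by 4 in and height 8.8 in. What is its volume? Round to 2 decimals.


Shape: rectangular pyramid
Base: 7.7 in x 4 in, Height h = 8.8 in
Formula: V = (1/3) * base_area * h
base_area = 7.7 * 4 = 30.8
base_area * h = 30.8 * 8.8 = 271.04
V = 271.04 / 3
V = 90.35
90.35 in^3


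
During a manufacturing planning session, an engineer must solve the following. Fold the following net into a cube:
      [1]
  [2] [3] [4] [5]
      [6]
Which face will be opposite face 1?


Net: cross layout. Take square 3 as the base (bottom).
Fold the four squares in the horizontal row up around 3: 2 -> left, 4 -> right, 5 wraps to the top.
Fold 1 and 6 up from 3: 1 -> back, 6 -> front.
Opposite pairs are therefore: (1, 6), (2, 4), (3, 5).
Face 1 is opposite face 6.
face 6


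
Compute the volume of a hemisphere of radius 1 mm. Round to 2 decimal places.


Shape: hemisphere (half of a sphere)
Radius r = 1 mm
Formula: V = (1/2) * (4/3) * pi * r^3 = (2/3) * pi * r^3
r^3 = 1
(2/3) * 1 = 0.666667
V = 0.666667 * pi
V = 2.09
2.09 mm^3


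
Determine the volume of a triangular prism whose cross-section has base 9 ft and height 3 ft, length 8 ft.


Shape: triangular prism
Triangle base = 9 ft, triangle height = 3 ft, prism length L = 8 ft
Formula: V = (1/2 * b * h_tri) * L
Cross-section area = 0.5 * 9 * 3 = 13.5
V = 13.5 * 8
V = 108
108 ft^3


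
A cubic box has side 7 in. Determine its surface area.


Shape: cube
Side s = 7 in
A cube has 6 square faces.
Formula: SA = 6 * s^2
s^2 = 49
SA = 6 * 49
SA = 294
294 in^2


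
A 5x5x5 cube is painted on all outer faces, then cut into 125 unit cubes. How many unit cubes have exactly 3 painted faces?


Large cube: 5 x 5 x 5, cut into unit cubes.
Cubes with 3 painted faces are at the corners. A cube always has 8 corners.
Count = 8
8 unit cubes


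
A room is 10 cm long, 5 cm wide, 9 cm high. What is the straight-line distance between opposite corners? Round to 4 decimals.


Shape: rectangular box (space diagonal)
l = 10 cm, w = 5 cm, h = 9 cm
Visualize: the diagonal of the base, then a right triangle with that diagonal and the height.
Formula: d = sqrt(l^2 + w^2 + h^2)
l^2 + w^2 + h^2 = 100 + 25 + 81 = 206
d = sqrt(206)
d = 14.3527
14.3527 cm


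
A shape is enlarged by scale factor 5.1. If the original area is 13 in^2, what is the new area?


Linear scale factor k = 5.1
Original area = 13 in^2
Rule: under a linear scaling by k, areas scale by k^2.
k^2 = 5.1^2 = 26.01
New area = 13 * 26.01
New area = 338.13
338.13 in^2


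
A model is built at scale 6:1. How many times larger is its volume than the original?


Linear scale factor k = 6
Rule: under a linear scaling by k, volumes scale by k^3.
k^3 = 6 * 6 * 6
k^3 = 36 * 6
k^3 = 216
Volume scales by a factor of 216.
216 (dimensionless)


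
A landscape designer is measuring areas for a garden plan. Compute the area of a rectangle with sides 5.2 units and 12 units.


Shape: rectangle
Length l = 5.2 units, Width w = 12 units
Formula: A = l * w
A = 5.2 * 12
A = 62.4
62.4 units^2


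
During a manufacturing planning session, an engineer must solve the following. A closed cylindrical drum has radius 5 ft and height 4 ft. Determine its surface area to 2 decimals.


Shape: closed cylinder
Radius r = 5 ft, Height h = 4 ft
Formula: SA = 2*pi*r^2 + 2*pi*r*h = 2*pi*r*(r + h)
r + h = 9
2 * r * (r + h) = 2 * 5 * 9 = 90
SA = 90 * pi
SA = 282.74
282.74 ft^2


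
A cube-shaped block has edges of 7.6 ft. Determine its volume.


Shape: cube
Side s = 7.6 ft
Formula: V = s^3
V = 7.6 * 7.6 * 7.6
V = 57.76 * 7.6
V = 438.976
438.976 ft^3


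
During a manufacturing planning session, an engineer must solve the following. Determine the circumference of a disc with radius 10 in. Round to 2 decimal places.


Shape: circle
Radius r = 10 in
Formula: C = 2 * pi * r
C = 2 * pi * 10
C = 20 * pi
C = 62.83
62.83 in


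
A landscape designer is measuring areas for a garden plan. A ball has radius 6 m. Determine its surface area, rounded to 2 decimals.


Shape: sphere
Radius r = 6 m
Formula: SA = 4 * pi * r^2
r^2 = 36
SA = 4 * pi * 36
SA = 144 * pi
SA = 452.39
452.39 m^2


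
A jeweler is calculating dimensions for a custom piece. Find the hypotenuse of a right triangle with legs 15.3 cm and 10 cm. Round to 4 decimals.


Shape: right triangle
Legs a = 15.3 cm, b = 10 cm
Formula: c = sqrt(a^2 + b^2)
a^2 = 234.09, b^2 = 100
a^2 + b^2 = 334.09
c = sqrt(334.09)
c = 18.2781
18.2781 cm


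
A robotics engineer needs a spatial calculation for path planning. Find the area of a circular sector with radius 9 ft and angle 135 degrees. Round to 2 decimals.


Shape: circular sector
Radius r = 9 ft, Angle = 135 degrees
Formula: A = (angle/360) * pi * r^2
r^2 = 81
Fraction of circle = 135/360
A = (135/360) * pi * 81
A = 30.375 * pi
A = 95.43
95.43 ft^2


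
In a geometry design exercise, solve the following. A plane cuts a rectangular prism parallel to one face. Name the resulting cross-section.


Solid: rectangular prism
Cutting plane: parallel to one face
Visualize the intersection of the plane with the solid's surface.
The boundary of the cut region is a rectangle.
rectangle


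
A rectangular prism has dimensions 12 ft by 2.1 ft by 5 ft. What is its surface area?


Shape: rectangular prism
l = 12 ft, w = 2.1 ft, h = 5 ft
Formula: SA = 2(lw + lh + wh)
lw = 25.2, lh = 60, wh = 10.5
lw + lh + wh = 95.7
SA = 2 * 95.7
SA = 191.4
191.4 ft^2


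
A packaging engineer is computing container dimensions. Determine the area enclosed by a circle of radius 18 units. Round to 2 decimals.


Shape: circle
Radius r = 18 units
Formula: A = pi * r^2
r^2 = 18^2 = 324
A = pi * 324
A = 1017.88
1017.88 units^2


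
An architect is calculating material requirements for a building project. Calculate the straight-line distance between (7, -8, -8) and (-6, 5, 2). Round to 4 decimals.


3D distance between two points
P1 = (7, -8, -8), P2 = (-6, 5, 2)
Formula: d = sqrt((x2-x1)^2 + (y2-y1)^2 + (z2-z1)^2)
dx = -6 - 7 = -13
dy = 5 - -8 = 13
dz = 2 - -8 = 10
dx^2 + dy^2 + dz^2 = 169 + 169 + 100 = 438
d = sqrt(438)
d = 20.9284
20.9284 units


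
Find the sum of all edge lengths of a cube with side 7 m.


Shape: cube
Side s = 7 m
A cube has 12 edges, all equal.
Formula: total edge length = 12 * s
Total = 12 * 7
Total = 84
84 m


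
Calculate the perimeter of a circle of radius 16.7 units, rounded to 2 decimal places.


Shape: circle
Radius r = 16.7 units
Formula: C = 2 * pi * r
C = 2 * pi * 16.7
C = 33.4 * pi
C = 104.93
104.93 units


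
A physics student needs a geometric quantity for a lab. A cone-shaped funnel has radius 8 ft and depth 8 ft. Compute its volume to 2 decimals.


Shape: cone
Radius r = 8 ft, Height h = 8 ft
Formula: V = (1/3) * pi * r^2 * h
r^2 = 64
pi * r^2 * h = pi * 64 * 8 = 512 * pi
V = 512 * pi / 3
V = 536.17
536.17 ft^3


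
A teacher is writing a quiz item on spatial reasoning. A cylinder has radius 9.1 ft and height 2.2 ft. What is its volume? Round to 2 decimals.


Shape: cylinder
Radius r = 9.1 ft, Height h = 2.2 ft
Formula: V = pi * r^2 * h
r^2 = 82.81
V = pi * 82.81 * 2.2
V = 182.182 * pi
V = 572.34
572.34 ft^3


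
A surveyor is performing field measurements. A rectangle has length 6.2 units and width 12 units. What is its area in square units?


Shape: rectangle
Length l = 6.2 units, Width w = 12 units
Formula: A = l * w
A = 6.2 * 12
A = 74.4
74.4 units^2


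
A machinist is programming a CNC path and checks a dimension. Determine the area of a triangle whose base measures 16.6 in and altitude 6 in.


Shape: triangle
Base b = 16.6 in, Height h = 6 in
Formula: A = (1/2) * b * h
A = 0.5 * 16.6 * 6
A = 0.5 * 99.6
A = 49.8
49.8 in^2


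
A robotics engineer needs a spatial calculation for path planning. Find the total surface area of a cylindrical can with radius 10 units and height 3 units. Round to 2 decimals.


Shape: closed cylinder
Radius r = 10 units, Height h = 3 units
Formula: SA = 2*pi*r^2 + 2*pi*r*h = 2*pi*r*(r + h)
r + h = 13
2 * r * (r + h) = 2 * 10 * 13 = 260
SA = 260 * pi
SA = 816.81
816.81 units^2


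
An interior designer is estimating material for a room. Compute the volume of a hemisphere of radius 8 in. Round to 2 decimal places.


Shape: hemisphere (half of a sphere)
Radius r = 8 in
Formula: V = (1/2) * (4/3) * pi * r^3 = (2/3) * pi * r^3
r^3 = 512
(2/3) * 512 = 341.333333
V = 341.333333 * pi
V = 1072.33
1072.33 in^3


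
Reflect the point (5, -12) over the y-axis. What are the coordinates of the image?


Transformation: reflection
Original point: (5, -12)
Rule for reflection over the y-axis: (x, y) -> (-x, y)
Apply: (5, -12) -> (-5, -12)
(-5, -12)


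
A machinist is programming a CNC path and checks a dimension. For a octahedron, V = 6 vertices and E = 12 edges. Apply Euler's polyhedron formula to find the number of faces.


Polyhedron: octahedron
Euler's formula for convex polyhedra: V - E + F = 2
Given: V = 6 vertices and E = 12 edges
Solve for F:
F = 2 + E - V = 2 + 12 - 6 = 8
8 faces


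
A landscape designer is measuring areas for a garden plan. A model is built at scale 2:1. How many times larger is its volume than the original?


Linear scale factor k = 2
Rule: under a linear scaling by k, volumes scale by k^3.
k^3 = 2 * 2 * 2
k^3 = 4 * 2
k^3 = 8
Volume scales by a factor of 8.
8 (dimensionless)


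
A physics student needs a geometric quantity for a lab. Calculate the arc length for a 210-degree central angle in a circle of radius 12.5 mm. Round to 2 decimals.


Shape: circular arc
Radius r = 12.5 mm, Angle = 210 degrees
Formula: L = (angle/360) * 2 * pi * r
2 * pi * r = 25 * pi
L = (210/360) * 25 * pi
L = 14.583333 * pi
L = 45.81
45.81 mm


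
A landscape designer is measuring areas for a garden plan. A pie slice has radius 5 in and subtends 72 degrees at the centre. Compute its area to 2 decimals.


Shape: circular sector
Radius r = 5 in, Angle = 72 degrees
Formula: A = (angle/360) * pi * r^2
r^2 = 25
Fraction of circle = 72/360
A = (72/360) * pi * 25
A = 5 * pi
A = 15.71
15.71 in^2


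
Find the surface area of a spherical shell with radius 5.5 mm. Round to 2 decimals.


Shape: sphere
Radius r = 5.5 mm
Formula: SA = 4 * pi * r^2
r^2 = 30.25
SA = 4 * pi * 30.25
SA = 121 * pi
SA = 380.13
380.13 mm^2


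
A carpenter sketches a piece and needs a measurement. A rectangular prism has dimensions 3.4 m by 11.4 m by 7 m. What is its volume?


Shape: rectangular prism
l = 3.4 m, w = 11.4 m, h = 7 m
Formula: V = l * w * h
V = 3.4 * 11.4 * 7
V = 38.76 * 7
V = 271.32
271.32 m^3


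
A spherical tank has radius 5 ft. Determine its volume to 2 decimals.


Shape: sphere
Radius r = 5 ft
Formula: V = (4/3) * pi * r^3
r^3 = 125
(4/3) * 125 = 166.666667
V = 166.666667 * pi
V = 523.6
523.6 ft^3


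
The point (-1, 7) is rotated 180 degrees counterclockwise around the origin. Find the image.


Transformation: rotation about the origin
Original point: (-1, 7)
Rule for 180 deg: (x, y) -> (-x, -y)
Apply: (-1, 7) -> (1, -7)
(1, -7)


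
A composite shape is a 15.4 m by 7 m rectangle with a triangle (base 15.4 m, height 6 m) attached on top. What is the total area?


Composite shape: rectangle + triangle
Rectangle area = 15.4 * 7 = 107.8
Triangle area = 0.5 * 15.4 * 6 = 46.2
Total = 107.8 + 46.2
Total = 154
154 m^2


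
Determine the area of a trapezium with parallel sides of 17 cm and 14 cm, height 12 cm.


Shape: trapezoid
Parallel sides a = 17 cm, b = 14 cm; Height h = 12 cm
Formula: A = (a + b) * h / 2
a + b = 17 + 14 = 31
A = 31 * 12 / 2
A = 372 / 2
A = 186
186 cm^2


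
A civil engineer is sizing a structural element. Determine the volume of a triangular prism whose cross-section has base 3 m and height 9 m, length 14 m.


Shape: triangular prism
Triangle base = 3 m, triangle height = 9 m, prism length L = 14 m
Formula: V = (1/2 * b * h_tri) * L
Cross-section area = 0.5 * 3 * 9 = 13.5
V = 13.5 * 14
V = 189
189 m^3


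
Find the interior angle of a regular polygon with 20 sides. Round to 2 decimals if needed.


Shape: regular icosagon (20 sides)
Formula: interior angle = (n - 2) * 180 / n
(n - 2) = 18
(n - 2) * 180 = 3240
angle = 3240 / 20
angle = 162
162 degrees


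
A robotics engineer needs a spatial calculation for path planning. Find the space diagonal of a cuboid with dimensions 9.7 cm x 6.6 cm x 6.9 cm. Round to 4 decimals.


Shape: rectangular box (space diagonal)
l = 9.7 cm, w = 6.6 cm, h = 6.9 cm
Visualize: the diagonal of the base, then a right triangle with that diagonal and the height.
Formula: d = sqrt(l^2 + w^2 + h^2)
l^2 + w^2 + h^2 = 94.09 + 43.56 + 47.61 = 185.26
d = sqrt(185.26)
d = 13.611
13.611 cm


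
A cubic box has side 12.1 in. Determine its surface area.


Shape: cube
Side s = 12.1 in
A cube has 6 square faces.
Formula: SA = 6 * s^2
s^2 = 146.41
SA = 6 * 146.41
SA = 878.46
878.46 in^2
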